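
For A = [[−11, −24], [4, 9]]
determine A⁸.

tr A = −2 and det A = −3, so the characteristic polynomial is λ² − (−2)λ + (−3) with roots −3 and 1.
Eigenvectors give P = [[3, −2], [−1, 1]] with P⁻¹ = [[1, 2], [1, 3]], and A = P·diag(−3, 1)·P⁻¹.
Then A⁸ = P·diag(6561, 1)·P⁻¹ = [[19683, −2], [−6561, 1]] · [[1, 2], [1, 3]] = [[19681, 39360], [−6560, −13119]].

[[19681, 39360], [−6560, −13119]]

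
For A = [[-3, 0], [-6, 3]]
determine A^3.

[[-27, 0], [-54, 27]]

tr A = 0 and det A = -9, so the characteristic polynomial is λ² − (0)λ + (-9) with roots -3 and 3.
Eigenvectors give P = [[1, 0], [1, -1]] with P⁻¹ = [[1, 0], [1, -1]], and A = P·diag(-3, 3)·P⁻¹.
Then A^3 = P·diag(-27, 27)·P⁻¹ = [[-27, 0], [-27, -27]] · [[1, 0], [1, -1]] = [[-27, 0], [-54, 27]].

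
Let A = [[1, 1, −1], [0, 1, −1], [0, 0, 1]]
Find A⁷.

A = I + N where N = [[0, 1, −1], [0, 0, −1], [0, 0, 0]] is strictly upper-triangular, so N³ = 0.
(I + N)⁷ = I + 7·N + 21·N² = [[1, 7, −28], [0, 1, −7], [0, 0, 1]].

[[1, 7, −28], [0, 1, −7], [0, 0, 1]]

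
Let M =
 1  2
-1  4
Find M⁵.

[[-179, 422], [-211, 454]]

tr M = 5 and det M = 6, so the characteristic polynomial is λ² − (5)λ + (6) with roots 3 and 2.
Eigenvectors give P = [[-1, 2], [-1, 1]] with P⁻¹ = [[1, -2], [1, -1]], and M = P·diag(3, 2)·P⁻¹.
Then M⁵ = P·diag(243, 32)·P⁻¹ = [[-243, 64], [-243, 32]] · [[1, -2], [1, -1]] = [[-179, 422], [-211, 454]].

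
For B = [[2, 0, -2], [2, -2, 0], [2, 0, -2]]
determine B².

[[0, 0, 0], [0, 4, -4], [0, 0, 0]]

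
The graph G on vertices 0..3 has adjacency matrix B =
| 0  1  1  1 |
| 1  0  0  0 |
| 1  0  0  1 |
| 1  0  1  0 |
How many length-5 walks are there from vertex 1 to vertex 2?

6

The number of length-5 walks from vertex 1 to vertex 2 is entry (1,2) of B⁵, where B is the adjacency matrix.
B² = [[3, 0, 1, 1], [0, 1, 1, 1], [1, 1, 2, 1], [1, 1, 1, 2]]
B³ = [[2, 3, 4, 4], [3, 0, 1, 1], [4, 1, 2, 3], [4, 1, 3, 2]]
B⁴ = [[11, 2, 6, 6], [2, 3, 4, 4], [6, 4, 7, 6], [6, 4, 6, 7]]
B⁵ = [[14, 11, 17, 17], [11, 2, 6, 6], [17, 6, 12, 13], [17, 6, 13, 12]]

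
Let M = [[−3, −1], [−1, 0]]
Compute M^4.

[[109, 33], [33, 10]]

M^2 = [[10, 3], [3, 1]]
M^3 = [[−33, −10], [−10, −3]]
M^4 = [[109, 33], [33, 10]]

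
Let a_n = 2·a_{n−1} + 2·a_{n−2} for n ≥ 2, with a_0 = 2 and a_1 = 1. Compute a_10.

16480

With companion matrix B = [[2, 2], [1, 0]], [a_n, a_{n−1}]ᵀ = B·[a_{n−1}, a_{n−2}]ᵀ, so [a_10, a_9]ᵀ = B⁹·[a_1, a_0]ᵀ.
B⁹ = [[6688, 4896], [2448, 1792]], giving [a_10, a_9]ᵀ = [[16480], [6032]].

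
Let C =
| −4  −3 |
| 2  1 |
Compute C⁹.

[[−1534, −1533], [1022, 1021]]

tr C = −3 and det C = 2, so the characteristic polynomial is λ² − (−3)λ + (2) with roots −1 and −2.
Eigenvectors give P = [[−1, 3], [1, −2]] with P⁻¹ = [[2, 3], [1, 1]], and C = P·diag(−1, −2)·P⁻¹.
Then C⁹ = P·diag(−1, −512)·P⁻¹ = [[1, −1536], [−1, 1024]] · [[2, 3], [1, 1]] = [[−1534, −1533], [1022, 1021]].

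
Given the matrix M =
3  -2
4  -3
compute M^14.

[[1, 0], [0, 1]]

M² = I (check: tr M = 0 and det M = -1), so M^14 = I since 14 is even.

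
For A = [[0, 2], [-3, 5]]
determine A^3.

tr A = 5 and det A = 6, so the characteristic polynomial is λ² − (5)λ + (6) with roots 3 and 2.
Eigenvectors give P = [[2, -1], [3, -1]] with P⁻¹ = [[-1, 1], [-3, 2]], and A = P·diag(3, 2)·P⁻¹.
Then A^3 = P·diag(27, 8)·P⁻¹ = [[54, -8], [81, -8]] · [[-1, 1], [-3, 2]] = [[-30, 38], [-57, 65]].

[[-30, 38], [-57, 65]]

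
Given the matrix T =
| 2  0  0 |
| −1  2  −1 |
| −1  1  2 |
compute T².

[[4, 0, 0], [−3, 3, −4], [−5, 4, 3]]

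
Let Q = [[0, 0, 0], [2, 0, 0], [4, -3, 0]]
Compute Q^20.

[[0, 0, 0], [0, 0, 0], [0, 0, 0]]

Q is strictly triangular, hence nilpotent: Q^3 = 0, so Q^20 = 0.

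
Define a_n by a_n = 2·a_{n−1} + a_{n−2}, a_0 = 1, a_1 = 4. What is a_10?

With companion matrix C = [[2, 1], [1, 0]], [a_n, a_{n−1}]ᵀ = C·[a_{n−1}, a_{n−2}]ᵀ, so [a_10, a_9]ᵀ = C⁹·[a_1, a_0]ᵀ.
C⁹ = [[2378, 985], [985, 408]], giving [a_10, a_9]ᵀ = [[10497], [4348]].

10497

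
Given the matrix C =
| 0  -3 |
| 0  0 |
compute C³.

C is strictly triangular, hence nilpotent: C² = 0, so C³ = 0.

[[0, 0], [0, 0]]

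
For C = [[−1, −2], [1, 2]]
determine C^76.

[[−1, −2], [1, 2]]

C² = C (a projection; rank 1, trace 1), so C^76 = C.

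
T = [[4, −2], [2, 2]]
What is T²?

[[12, −12], [12, 0]]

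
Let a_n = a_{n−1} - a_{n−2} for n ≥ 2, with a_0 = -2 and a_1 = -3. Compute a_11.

1

With companion matrix A = [[1, -1], [1, 0]], [a_n, a_{n−1}]ᵀ = A·[a_{n−1}, a_{n−2}]ᵀ, so [a_11, a_10]ᵀ = A¹⁰·[a_1, a_0]ᵀ.
A¹⁰ = [[-1, 1], [-1, 0]], giving [a_11, a_10]ᵀ = [[1], [3]].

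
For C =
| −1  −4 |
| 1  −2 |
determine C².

[[−3, 12], [−3, 0]]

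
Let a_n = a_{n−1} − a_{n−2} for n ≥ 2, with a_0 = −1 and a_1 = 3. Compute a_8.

With companion matrix Q = [[1, −1], [1, 0]], [a_n, a_{n−1}]ᵀ = Q·[a_{n−1}, a_{n−2}]ᵀ, so [a_8, a_7]ᵀ = Q⁷·[a_1, a_0]ᵀ.
Q⁷ = [[1, −1], [1, 0]], giving [a_8, a_7]ᵀ = [[4], [3]].

4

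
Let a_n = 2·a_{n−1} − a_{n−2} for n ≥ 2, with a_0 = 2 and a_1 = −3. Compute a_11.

−53

With companion matrix A = [[2, −1], [1, 0]], [a_n, a_{n−1}]ᵀ = A·[a_{n−1}, a_{n−2}]ᵀ, so [a_11, a_10]ᵀ = A¹⁰·[a_1, a_0]ᵀ.
A¹⁰ = [[11, −10], [10, −9]], giving [a_11, a_10]ᵀ = [[−53], [−48]].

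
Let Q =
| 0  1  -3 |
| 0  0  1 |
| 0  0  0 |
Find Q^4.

Q is strictly triangular, hence nilpotent: Q^3 = 0, so Q^4 = 0.

[[0, 0, 0], [0, 0, 0], [0, 0, 0]]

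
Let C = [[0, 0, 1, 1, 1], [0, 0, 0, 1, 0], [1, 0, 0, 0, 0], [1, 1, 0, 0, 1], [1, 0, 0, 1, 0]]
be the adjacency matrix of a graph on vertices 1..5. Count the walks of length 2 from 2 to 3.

0

The number of length-2 walks from vertex 2 to vertex 3 is entry (2,3) of C^2, where C is the adjacency matrix.
C^2 = [[3, 1, 0, 1, 1], [1, 1, 0, 0, 1], [0, 0, 1, 1, 1], [1, 0, 1, 3, 1], [1, 1, 1, 1, 2]]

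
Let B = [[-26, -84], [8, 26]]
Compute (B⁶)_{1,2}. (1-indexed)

0

tr B = 0 and det B = -4, so the characteristic polynomial is λ² − (0)λ + (-4) with roots 2 and -2.
Eigenvectors give P = [[3, -7], [-1, 2]] with P⁻¹ = [[-2, -7], [-1, -3]], and B = P·diag(2, -2)·P⁻¹.
Then B⁶ = P·diag(64, 64)·P⁻¹ = [[192, -448], [-64, 128]] · [[-2, -7], [-1, -3]] = [[64, 0], [0, 64]].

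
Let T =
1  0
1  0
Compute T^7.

[[1, 0], [1, 0]]

T² = T (a projection; rank 1, trace 1), so T^7 = T.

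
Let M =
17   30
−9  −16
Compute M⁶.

[[379, 630], [−189, −314]]

tr M = 1 and det M = −2, so the characteristic polynomial is λ² − (1)λ + (−2) with roots 2 and −1.
Eigenvectors give P = [[2, −5], [−1, 3]] with P⁻¹ = [[3, 5], [1, 2]], and M = P·diag(2, −1)·P⁻¹.
Then M⁶ = P·diag(64, 1)·P⁻¹ = [[128, −5], [−64, 3]] · [[3, 5], [1, 2]] = [[379, 630], [−189, −314]].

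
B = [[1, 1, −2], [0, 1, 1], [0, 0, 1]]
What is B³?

B = I + N where N = [[0, 1, −2], [0, 0, 1], [0, 0, 0]] is strictly upper-triangular, so N³ = 0.
(I + N)³ = I + 3·N + 3·N² = [[1, 3, −3], [0, 1, 3], [0, 0, 1]].

[[1, 3, −3], [0, 1, 3], [0, 0, 1]]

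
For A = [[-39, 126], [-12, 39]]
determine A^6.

[[729, 0], [0, 729]]

tr A = 0 and det A = -9, so the characteristic polynomial is λ² − (0)λ + (-9) with roots -3 and 3.
Eigenvectors give P = [[7, 3], [2, 1]] with P⁻¹ = [[1, -3], [-2, 7]], and A = P·diag(-3, 3)·P⁻¹.
Then A^6 = P·diag(729, 729)·P⁻¹ = [[5103, 2187], [1458, 729]] · [[1, -3], [-2, 7]] = [[729, 0], [0, 729]].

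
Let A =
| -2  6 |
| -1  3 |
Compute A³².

[[-2, 6], [-1, 3]]

A² = A (a projection; rank 1, trace 1), so A³² = A.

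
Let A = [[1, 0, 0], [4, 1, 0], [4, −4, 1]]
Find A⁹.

A = I + N where N = [[0, 0, 0], [4, 0, 0], [4, −4, 0]] is strictly lower-triangular, so N³ = 0.
(I + N)⁹ = I + 9·N + 36·N² = [[1, 0, 0], [36, 1, 0], [−540, −36, 1]].

[[1, 0, 0], [36, 1, 0], [−540, −36, 1]]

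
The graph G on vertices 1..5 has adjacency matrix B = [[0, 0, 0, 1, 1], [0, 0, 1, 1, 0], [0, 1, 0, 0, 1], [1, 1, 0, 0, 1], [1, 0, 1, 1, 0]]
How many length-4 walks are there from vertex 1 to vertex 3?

The number of length-4 walks from vertex 1 to vertex 3 is entry (1,3) of B⁴, where B is the adjacency matrix.
B² = [[2, 1, 1, 1, 1], [1, 2, 0, 0, 2], [1, 0, 2, 2, 0], [1, 0, 2, 3, 1], [1, 2, 0, 1, 3]]
B³ = [[2, 2, 2, 4, 4], [2, 0, 4, 5, 1], [2, 4, 0, 1, 5], [4, 5, 1, 2, 6], [4, 1, 5, 6, 2]]
B⁴ = [[8, 6, 6, 8, 8], [6, 9, 1, 3, 11], [6, 1, 9, 11, 3], [8, 3, 11, 15, 7], [8, 11, 3, 7, 15]]

6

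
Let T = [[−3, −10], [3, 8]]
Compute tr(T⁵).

275

tr T = 5 and det T = 6, so the characteristic polynomial is λ² − (5)λ + (6) with roots 3 and 2.
Eigenvectors give P = [[5, 2], [−3, −1]] with P⁻¹ = [[−1, −2], [3, 5]], and T = P·diag(3, 2)·P⁻¹.
Then T⁵ = P·diag(243, 32)·P⁻¹ = [[1215, 64], [−729, −32]] · [[−1, −2], [3, 5]] = [[−1023, −2110], [633, 1298]].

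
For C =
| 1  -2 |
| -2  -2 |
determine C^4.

C^2 = [[5, 2], [2, 8]]
C^3 = [[1, -14], [-14, -20]]
C^4 = [[29, 26], [26, 68]]

[[29, 26], [26, 68]]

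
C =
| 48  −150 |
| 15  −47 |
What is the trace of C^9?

19171

tr C = 1 and det C = −6, so the characteristic polynomial is λ² − (1)λ + (−6) with roots 3 and −2.
Eigenvectors give P = [[10, 3], [3, 1]] with P⁻¹ = [[1, −3], [−3, 10]], and C = P·diag(3, −2)·P⁻¹.
Then C^9 = P·diag(19683, −512)·P⁻¹ = [[196830, −1536], [59049, −512]] · [[1, −3], [−3, 10]] = [[201438, −605850], [60585, −182267]].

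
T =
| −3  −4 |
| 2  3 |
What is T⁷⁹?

[[−3, −4], [2, 3]]

T² = I (check: tr T = 0 and det T = −1), so T⁷⁹ = T since 79 is odd.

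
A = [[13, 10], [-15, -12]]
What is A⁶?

[[2059, 1330], [-1995, -1266]]

tr A = 1 and det A = -6, so the characteristic polynomial is λ² − (1)λ + (-6) with roots 3 and -2.
Eigenvectors give P = [[-1, -2], [1, 3]] with P⁻¹ = [[-3, -2], [1, 1]], and A = P·diag(3, -2)·P⁻¹.
Then A⁶ = P·diag(729, 64)·P⁻¹ = [[-729, -128], [729, 192]] · [[-3, -2], [1, 1]] = [[2059, 1330], [-1995, -1266]].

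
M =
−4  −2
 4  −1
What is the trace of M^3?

M^2 = [[8, 10], [−20, −7]]
M^3 = [[8, −26], [52, 47]]

55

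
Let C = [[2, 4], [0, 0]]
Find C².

[[4, 8], [0, 0]]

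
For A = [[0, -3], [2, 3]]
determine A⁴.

[[-18, 27], [-18, -45]]

A² = [[-6, -9], [6, 3]]
A³ = [[-18, -9], [6, -9]]
A⁴ = [[-18, 27], [-18, -45]]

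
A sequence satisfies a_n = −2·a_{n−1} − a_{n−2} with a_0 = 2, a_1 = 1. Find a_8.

−22

With companion matrix T = [[−2, −1], [1, 0]], [a_n, a_{n−1}]ᵀ = T·[a_{n−1}, a_{n−2}]ᵀ, so [a_8, a_7]ᵀ = T⁷·[a_1, a_0]ᵀ.
T⁷ = [[−8, −7], [7, 6]], giving [a_8, a_7]ᵀ = [[−22], [19]].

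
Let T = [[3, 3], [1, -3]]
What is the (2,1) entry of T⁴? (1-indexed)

0

T² = [[12, 0], [0, 12]]
T³ = [[36, 36], [12, -36]]
T⁴ = [[144, 0], [0, 144]]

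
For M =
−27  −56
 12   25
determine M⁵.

[[−1707, −3416], [732, 1465]]

tr M = −2 and det M = −3, so the characteristic polynomial is λ² − (−2)λ + (−3) with roots 1 and −3.
Eigenvectors give P = [[2, −7], [−1, 3]] with P⁻¹ = [[−3, −7], [−1, −2]], and M = P·diag(1, −3)·P⁻¹.
Then M⁵ = P·diag(1, −243)·P⁻¹ = [[2, 1701], [−1, −729]] · [[−3, −7], [−1, −2]] = [[−1707, −3416], [732, 1465]].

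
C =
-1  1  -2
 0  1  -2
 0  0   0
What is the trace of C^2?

2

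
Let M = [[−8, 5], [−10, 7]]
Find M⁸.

[[12866, −6305], [12610, −6049]]

tr M = −1 and det M = −6, so the characteristic polynomial is λ² − (−1)λ + (−6) with roots 2 and −3.
Eigenvectors give P = [[−1, 1], [−2, 1]] with P⁻¹ = [[1, −1], [2, −1]], and M = P·diag(2, −3)·P⁻¹.
Then M⁸ = P·diag(256, 6561)·P⁻¹ = [[−256, 6561], [−512, 6561]] · [[1, −1], [2, −1]] = [[12866, −6305], [12610, −6049]].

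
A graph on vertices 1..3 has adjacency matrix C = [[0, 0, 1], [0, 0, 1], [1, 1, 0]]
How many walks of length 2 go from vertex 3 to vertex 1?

0

The number of length-2 walks from vertex 3 to vertex 1 is entry (3,1) of C², where C is the adjacency matrix.
C² = [[1, 1, 0], [1, 1, 0], [0, 0, 2]]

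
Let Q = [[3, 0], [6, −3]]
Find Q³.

[[27, 0], [54, −27]]

tr Q = 0 and det Q = −9, so the characteristic polynomial is λ² − (0)λ + (−9) with roots −3 and 3.
Eigenvectors give P = [[0, 1], [−1, 1]] with P⁻¹ = [[1, −1], [1, 0]], and Q = P·diag(−3, 3)·P⁻¹.
Then Q³ = P·diag(−27, 27)·P⁻¹ = [[0, 27], [27, 27]] · [[1, −1], [1, 0]] = [[27, 0], [54, −27]].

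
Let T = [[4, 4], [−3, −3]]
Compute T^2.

[[4, 4], [−3, −3]]

T² = T (a projection; rank 1, trace 1), so T^2 = T.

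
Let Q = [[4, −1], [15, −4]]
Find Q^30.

Q² = I (check: tr Q = 0 and det Q = −1), so Q^30 = I since 30 is even.

[[1, 0], [0, 1]]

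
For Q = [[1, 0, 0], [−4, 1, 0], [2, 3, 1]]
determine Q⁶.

Q = I + N where N = [[0, 0, 0], [−4, 0, 0], [2, 3, 0]] is strictly lower-triangular, so N³ = 0.
(I + N)⁶ = I + 6·N + 15·N² = [[1, 0, 0], [−24, 1, 0], [−168, 18, 1]].

[[1, 0, 0], [−24, 1, 0], [−168, 18, 1]]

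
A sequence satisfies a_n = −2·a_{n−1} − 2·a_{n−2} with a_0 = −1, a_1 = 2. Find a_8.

−16

With companion matrix C = [[−2, −2], [1, 0]], [a_n, a_{n−1}]ᵀ = C·[a_{n−1}, a_{n−2}]ᵀ, so [a_8, a_7]ᵀ = C⁷·[a_1, a_0]ᵀ.
C⁷ = [[0, 16], [−8, −16]], giving [a_8, a_7]ᵀ = [[−16], [0]].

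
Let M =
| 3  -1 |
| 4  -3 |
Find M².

[[5, 0], [0, 5]]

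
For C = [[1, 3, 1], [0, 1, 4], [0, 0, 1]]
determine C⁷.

[[1, 21, 259], [0, 1, 28], [0, 0, 1]]

C = I + N where N = [[0, 3, 1], [0, 0, 4], [0, 0, 0]] is strictly upper-triangular, so N³ = 0.
(I + N)⁷ = I + 7·N + 21·N² = [[1, 21, 259], [0, 1, 28], [0, 0, 1]].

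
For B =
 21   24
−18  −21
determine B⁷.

tr B = 0 and det B = −9, so the characteristic polynomial is λ² − (0)λ + (−9) with roots 3 and −3.
Eigenvectors give P = [[4, −1], [−3, 1]] with P⁻¹ = [[1, 1], [3, 4]], and B = P·diag(3, −3)·P⁻¹.
Then B⁷ = P·diag(2187, −2187)·P⁻¹ = [[8748, 2187], [−6561, −2187]] · [[1, 1], [3, 4]] = [[15309, 17496], [−13122, −15309]].

[[15309, 17496], [−13122, −15309]]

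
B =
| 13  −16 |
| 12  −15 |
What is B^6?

tr B = −2 and det B = −3, so the characteristic polynomial is λ² − (−2)λ + (−3) with roots −3 and 1.
Eigenvectors give P = [[1, 4], [1, 3]] with P⁻¹ = [[−3, 4], [1, −1]], and B = P·diag(−3, 1)·P⁻¹.
Then B^6 = P·diag(729, 1)·P⁻¹ = [[729, 4], [729, 3]] · [[−3, 4], [1, −1]] = [[−2183, 2912], [−2184, 2913]].

[[−2183, 2912], [−2184, 2913]]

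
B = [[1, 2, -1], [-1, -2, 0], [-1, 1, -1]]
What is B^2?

[[0, -3, 0], [1, 2, 1], [-1, -5, 2]]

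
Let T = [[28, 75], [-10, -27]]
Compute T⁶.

tr T = 1 and det T = -6, so the characteristic polynomial is λ² − (1)λ + (-6) with roots 3 and -2.
Eigenvectors give P = [[-3, -5], [1, 2]] with P⁻¹ = [[-2, -5], [1, 3]], and T = P·diag(3, -2)·P⁻¹.
Then T⁶ = P·diag(729, 64)·P⁻¹ = [[-2187, -320], [729, 128]] · [[-2, -5], [1, 3]] = [[4054, 9975], [-1330, -3261]].

[[4054, 9975], [-1330, -3261]]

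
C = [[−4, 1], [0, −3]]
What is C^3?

C^2 = [[16, −7], [0, 9]]
C^3 = [[−64, 37], [0, −27]]

[[−64, 37], [0, −27]]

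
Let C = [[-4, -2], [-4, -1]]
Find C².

[[24, 10], [20, 9]]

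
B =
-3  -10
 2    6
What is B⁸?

tr B = 3 and det B = 2, so the characteristic polynomial is λ² − (3)λ + (2) with roots 2 and 1.
Eigenvectors give P = [[-2, 5], [1, -2]] with P⁻¹ = [[2, 5], [1, 2]], and B = P·diag(2, 1)·P⁻¹.
Then B⁸ = P·diag(256, 1)·P⁻¹ = [[-512, 5], [256, -2]] · [[2, 5], [1, 2]] = [[-1019, -2550], [510, 1276]].

[[-1019, -2550], [510, 1276]]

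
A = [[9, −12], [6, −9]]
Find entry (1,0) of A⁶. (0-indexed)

0

tr A = 0 and det A = −9, so the characteristic polynomial is λ² − (0)λ + (−9) with roots −3 and 3.
Eigenvectors give P = [[−1, −2], [−1, −1]] with P⁻¹ = [[1, −2], [−1, 1]], and A = P·diag(−3, 3)·P⁻¹.
Then A⁶ = P·diag(729, 729)·P⁻¹ = [[−729, −1458], [−729, −729]] · [[1, −2], [−1, 1]] = [[729, 0], [0, 729]].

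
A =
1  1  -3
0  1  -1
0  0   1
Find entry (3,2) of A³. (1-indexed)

A = I + N where N = [[0, 1, -3], [0, 0, -1], [0, 0, 0]] is strictly upper-triangular, so N³ = 0.
(I + N)³ = I + 3·N + 3·N² = [[1, 3, -12], [0, 1, -3], [0, 0, 1]].

0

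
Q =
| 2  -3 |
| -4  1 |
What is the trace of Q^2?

29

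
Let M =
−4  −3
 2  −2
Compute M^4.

[[−116, 144], [−96, −212]]

M^2 = [[10, 18], [−12, −2]]
M^3 = [[−4, −66], [44, 40]]
M^4 = [[−116, 144], [−96, −212]]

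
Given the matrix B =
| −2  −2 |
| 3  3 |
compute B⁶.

B² = B (a projection; rank 1, trace 1), so B⁶ = B.

[[−2, −2], [3, 3]]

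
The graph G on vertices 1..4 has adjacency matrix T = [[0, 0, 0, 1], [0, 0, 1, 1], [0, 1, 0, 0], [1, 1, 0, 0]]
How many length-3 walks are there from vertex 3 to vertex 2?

The number of length-3 walks from vertex 3 to vertex 2 is entry (3,2) of T³, where T is the adjacency matrix.
T² = [[1, 1, 0, 0], [1, 2, 0, 0], [0, 0, 1, 1], [0, 0, 1, 2]]
T³ = [[0, 0, 1, 2], [0, 0, 2, 3], [1, 2, 0, 0], [2, 3, 0, 0]]

2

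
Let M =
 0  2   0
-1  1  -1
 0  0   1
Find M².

[[-2, 2, -2], [-1, -1, -2], [0, 0, 1]]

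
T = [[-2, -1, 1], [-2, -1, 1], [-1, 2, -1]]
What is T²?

[[5, 5, -4], [5, 5, -4], [-1, -3, 2]]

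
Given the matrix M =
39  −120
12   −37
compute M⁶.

[[7281, −21840], [2184, −6551]]

tr M = 2 and det M = −3, so the characteristic polynomial is λ² − (2)λ + (−3) with roots 3 and −1.
Eigenvectors give P = [[10, 3], [3, 1]] with P⁻¹ = [[1, −3], [−3, 10]], and M = P·diag(3, −1)·P⁻¹.
Then M⁶ = P·diag(729, 1)·P⁻¹ = [[7290, 3], [2187, 1]] · [[1, −3], [−3, 10]] = [[7281, −21840], [2184, −6551]].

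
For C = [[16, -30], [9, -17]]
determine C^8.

tr C = -1 and det C = -2, so the characteristic polynomial is λ² − (-1)λ + (-2) with roots 1 and -2.
Eigenvectors give P = [[2, -5], [1, -3]] with P⁻¹ = [[3, -5], [1, -2]], and C = P·diag(1, -2)·P⁻¹.
Then C^8 = P·diag(1, 256)·P⁻¹ = [[2, -1280], [1, -768]] · [[3, -5], [1, -2]] = [[-1274, 2550], [-765, 1531]].

[[-1274, 2550], [-765, 1531]]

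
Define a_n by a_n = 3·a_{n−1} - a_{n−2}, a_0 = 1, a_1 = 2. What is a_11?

With companion matrix A = [[3, -1], [1, 0]], [a_n, a_{n−1}]ᵀ = A·[a_{n−1}, a_{n−2}]ᵀ, so [a_11, a_10]ᵀ = A¹⁰·[a_1, a_0]ᵀ.
A¹⁰ = [[17711, -6765], [6765, -2584]], giving [a_11, a_10]ᵀ = [[28657], [10946]].

28657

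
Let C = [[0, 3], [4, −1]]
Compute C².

[[12, −3], [−4, 13]]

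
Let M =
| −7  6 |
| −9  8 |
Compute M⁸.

tr M = 1 and det M = −2, so the characteristic polynomial is λ² − (1)λ + (−2) with roots −1 and 2.
Eigenvectors give P = [[−1, −2], [−1, −3]] with P⁻¹ = [[−3, 2], [1, −1]], and M = P·diag(−1, 2)·P⁻¹.
Then M⁸ = P·diag(1, 256)·P⁻¹ = [[−1, −512], [−1, −768]] · [[−3, 2], [1, −1]] = [[−509, 510], [−765, 766]].

[[−509, 510], [−765, 766]]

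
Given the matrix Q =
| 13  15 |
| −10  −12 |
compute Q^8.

tr Q = 1 and det Q = −6, so the characteristic polynomial is λ² − (1)λ + (−6) with roots 3 and −2.
Eigenvectors give P = [[3, −1], [−2, 1]] with P⁻¹ = [[1, 1], [2, 3]], and Q = P·diag(3, −2)·P⁻¹.
Then Q^8 = P·diag(6561, 256)·P⁻¹ = [[19683, −256], [−13122, 256]] · [[1, 1], [2, 3]] = [[19171, 18915], [−12610, −12354]].

[[19171, 18915], [−12610, −12354]]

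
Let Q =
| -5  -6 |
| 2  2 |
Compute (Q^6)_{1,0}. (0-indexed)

tr Q = -3 and det Q = 2, so the characteristic polynomial is λ² − (-3)λ + (2) with roots -2 and -1.
Eigenvectors give P = [[-2, -3], [1, 2]] with P⁻¹ = [[-2, -3], [1, 2]], and Q = P·diag(-2, -1)·P⁻¹.
Then Q^6 = P·diag(64, 1)·P⁻¹ = [[-128, -3], [64, 2]] · [[-2, -3], [1, 2]] = [[253, 378], [-126, -188]].

-126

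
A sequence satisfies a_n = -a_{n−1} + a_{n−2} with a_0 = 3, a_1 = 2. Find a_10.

-8

With companion matrix T = [[-1, 1], [1, 0]], [a_n, a_{n−1}]ᵀ = T·[a_{n−1}, a_{n−2}]ᵀ, so [a_10, a_9]ᵀ = T⁹·[a_1, a_0]ᵀ.
T⁹ = [[-55, 34], [34, -21]], giving [a_10, a_9]ᵀ = [[-8], [5]].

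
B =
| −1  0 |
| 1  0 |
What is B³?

[[−1, 0], [1, 0]]

B² = [[1, 0], [−1, 0]]
B³ = [[−1, 0], [1, 0]]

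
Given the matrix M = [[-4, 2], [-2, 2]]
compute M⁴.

M² = [[12, -4], [4, 0]]
M³ = [[-40, 16], [-16, 8]]
M⁴ = [[128, -48], [48, -16]]

[[128, -48], [48, -16]]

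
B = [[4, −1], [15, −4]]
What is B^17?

[[4, −1], [15, −4]]

B² = I (check: tr B = 0 and det B = −1), so B^17 = B since 17 is odd.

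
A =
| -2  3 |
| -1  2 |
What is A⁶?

A² = I (check: tr A = 0 and det A = -1), so A⁶ = I since 6 is even.

[[1, 0], [0, 1]]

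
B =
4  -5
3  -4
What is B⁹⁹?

B² = I (check: tr B = 0 and det B = -1), so B⁹⁹ = B since 99 is odd.

[[4, -5], [3, -4]]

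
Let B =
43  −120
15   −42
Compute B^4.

[[601, −1560], [195, −504]]

tr B = 1 and det B = −6, so the characteristic polynomial is λ² − (1)λ + (−6) with roots −2 and 3.
Eigenvectors give P = [[8, −3], [3, −1]] with P⁻¹ = [[−1, 3], [−3, 8]], and B = P·diag(−2, 3)·P⁻¹.
Then B^4 = P·diag(16, 81)·P⁻¹ = [[128, −243], [48, −81]] · [[−1, 3], [−3, 8]] = [[601, −1560], [195, −504]].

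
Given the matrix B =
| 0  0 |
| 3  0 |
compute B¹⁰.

[[0, 0], [0, 0]]

B is strictly triangular, hence nilpotent: B² = 0, so B¹⁰ = 0.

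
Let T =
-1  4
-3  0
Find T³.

[[23, -44], [33, 12]]

T² = [[-11, -4], [3, -12]]
T³ = [[23, -44], [33, 12]]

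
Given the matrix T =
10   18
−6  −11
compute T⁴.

[[−44, −90], [30, 61]]

tr T = −1 and det T = −2, so the characteristic polynomial is λ² − (−1)λ + (−2) with roots −2 and 1.
Eigenvectors give P = [[−3, −2], [2, 1]] with P⁻¹ = [[1, 2], [−2, −3]], and T = P·diag(−2, 1)·P⁻¹.
Then T⁴ = P·diag(16, 1)·P⁻¹ = [[−48, −2], [32, 1]] · [[1, 2], [−2, −3]] = [[−44, −90], [30, 61]].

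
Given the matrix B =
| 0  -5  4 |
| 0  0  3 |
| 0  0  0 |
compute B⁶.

B is strictly triangular, hence nilpotent: B³ = 0, so B⁶ = 0.

[[0, 0, 0], [0, 0, 0], [0, 0, 0]]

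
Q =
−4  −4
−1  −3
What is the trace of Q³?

Q² = [[20, 28], [7, 13]]
Q³ = [[−108, −164], [−41, −67]]

−175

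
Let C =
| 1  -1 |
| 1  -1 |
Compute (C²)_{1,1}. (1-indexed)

0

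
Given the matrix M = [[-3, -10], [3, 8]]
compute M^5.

tr M = 5 and det M = 6, so the characteristic polynomial is λ² − (5)λ + (6) with roots 2 and 3.
Eigenvectors give P = [[-2, -5], [1, 3]] with P⁻¹ = [[-3, -5], [1, 2]], and M = P·diag(2, 3)·P⁻¹.
Then M^5 = P·diag(32, 243)·P⁻¹ = [[-64, -1215], [32, 729]] · [[-3, -5], [1, 2]] = [[-1023, -2110], [633, 1298]].

[[-1023, -2110], [633, 1298]]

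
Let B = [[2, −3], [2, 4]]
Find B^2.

[[−2, −18], [12, 10]]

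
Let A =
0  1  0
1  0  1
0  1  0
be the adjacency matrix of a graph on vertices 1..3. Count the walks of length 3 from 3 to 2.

The number of length-3 walks from vertex 3 to vertex 2 is entry (3,2) of A^3, where A is the adjacency matrix.
A^2 = [[1, 0, 1], [0, 2, 0], [1, 0, 1]]
A^3 = [[0, 2, 0], [2, 0, 2], [0, 2, 0]]

2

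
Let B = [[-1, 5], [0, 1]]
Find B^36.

B² = I (check: tr B = 0 and det B = -1), so B^36 = I since 36 is even.

[[1, 0], [0, 1]]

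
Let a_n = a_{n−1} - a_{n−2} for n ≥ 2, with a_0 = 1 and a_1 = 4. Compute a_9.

With companion matrix T = [[1, -1], [1, 0]], [a_n, a_{n−1}]ᵀ = T·[a_{n−1}, a_{n−2}]ᵀ, so [a_9, a_8]ᵀ = T^8·[a_1, a_0]ᵀ.
T^8 = [[0, -1], [1, -1]], giving [a_9, a_8]ᵀ = [[-1], [3]].

-1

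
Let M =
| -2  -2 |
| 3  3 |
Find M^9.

M² = M (a projection; rank 1, trace 1), so M^9 = M.

[[-2, -2], [3, 3]]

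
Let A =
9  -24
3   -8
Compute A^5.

A² = A (a projection; rank 1, trace 1), so A^5 = A.

[[9, -24], [3, -8]]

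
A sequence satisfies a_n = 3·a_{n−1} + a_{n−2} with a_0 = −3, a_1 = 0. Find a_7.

−1080

With companion matrix M = [[3, 1], [1, 0]], [a_n, a_{n−1}]ᵀ = M·[a_{n−1}, a_{n−2}]ᵀ, so [a_7, a_6]ᵀ = M^6·[a_1, a_0]ᵀ.
M^6 = [[1189, 360], [360, 109]], giving [a_7, a_6]ᵀ = [[−1080], [−327]].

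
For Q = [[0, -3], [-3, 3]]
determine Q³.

Q² = [[9, -9], [-9, 18]]
Q³ = [[27, -54], [-54, 81]]

[[27, -54], [-54, 81]]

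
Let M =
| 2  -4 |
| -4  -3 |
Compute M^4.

M^2 = [[20, 4], [4, 25]]
M^3 = [[24, -92], [-92, -91]]
M^4 = [[416, 180], [180, 641]]

[[416, 180], [180, 641]]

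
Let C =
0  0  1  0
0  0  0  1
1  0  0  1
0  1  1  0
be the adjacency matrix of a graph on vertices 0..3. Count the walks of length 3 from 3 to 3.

0

The number of length-3 walks from vertex 3 to vertex 3 is entry (3,3) of C^3, where C is the adjacency matrix.
C^2 = [[1, 0, 0, 1], [0, 1, 1, 0], [0, 1, 2, 0], [1, 0, 0, 2]]
C^3 = [[0, 1, 2, 0], [1, 0, 0, 2], [2, 0, 0, 3], [0, 2, 3, 0]]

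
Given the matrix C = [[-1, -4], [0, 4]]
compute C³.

[[-1, -52], [0, 64]]

C² = [[1, -12], [0, 16]]
C³ = [[-1, -52], [0, 64]]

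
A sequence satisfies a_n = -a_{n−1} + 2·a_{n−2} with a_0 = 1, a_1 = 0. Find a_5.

-10

With companion matrix T = [[-1, 2], [1, 0]], [a_n, a_{n−1}]ᵀ = T·[a_{n−1}, a_{n−2}]ᵀ, so [a_5, a_4]ᵀ = T^4·[a_1, a_0]ᵀ.
T^4 = [[11, -10], [-5, 6]], giving [a_5, a_4]ᵀ = [[-10], [6]].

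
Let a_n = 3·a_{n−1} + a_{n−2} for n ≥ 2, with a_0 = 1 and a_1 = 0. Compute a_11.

42837

With companion matrix T = [[3, 1], [1, 0]], [a_n, a_{n−1}]ᵀ = T·[a_{n−1}, a_{n−2}]ᵀ, so [a_11, a_10]ᵀ = T^10·[a_1, a_0]ᵀ.
T^10 = [[141481, 42837], [42837, 12970]], giving [a_11, a_10]ᵀ = [[42837], [12970]].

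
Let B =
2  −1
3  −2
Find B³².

B² = I (check: tr B = 0 and det B = −1), so B³² = I since 32 is even.

[[1, 0], [0, 1]]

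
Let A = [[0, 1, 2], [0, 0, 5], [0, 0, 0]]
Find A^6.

A is strictly triangular, hence nilpotent: A^3 = 0, so A^6 = 0.

[[0, 0, 0], [0, 0, 0], [0, 0, 0]]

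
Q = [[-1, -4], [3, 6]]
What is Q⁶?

[[-1931, -2660], [1995, 2724]]

tr Q = 5 and det Q = 6, so the characteristic polynomial is λ² − (5)λ + (6) with roots 3 and 2.
Eigenvectors give P = [[-1, 4], [1, -3]] with P⁻¹ = [[3, 4], [1, 1]], and Q = P·diag(3, 2)·P⁻¹.
Then Q⁶ = P·diag(729, 64)·P⁻¹ = [[-729, 256], [729, -192]] · [[3, 4], [1, 1]] = [[-1931, -2660], [1995, 2724]].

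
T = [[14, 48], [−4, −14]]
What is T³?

tr T = 0 and det T = −4, so the characteristic polynomial is λ² − (0)λ + (−4) with roots 2 and −2.
Eigenvectors give P = [[4, −3], [−1, 1]] with P⁻¹ = [[1, 3], [1, 4]], and T = P·diag(2, −2)·P⁻¹.
Then T³ = P·diag(8, −8)·P⁻¹ = [[32, 24], [−8, −8]] · [[1, 3], [1, 4]] = [[56, 192], [−16, −56]].

[[56, 192], [−16, −56]]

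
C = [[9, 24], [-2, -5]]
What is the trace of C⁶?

tr C = 4 and det C = 3, so the characteristic polynomial is λ² − (4)λ + (3) with roots 1 and 3.
Eigenvectors give P = [[3, 4], [-1, -1]] with P⁻¹ = [[-1, -4], [1, 3]], and C = P·diag(1, 3)·P⁻¹.
Then C⁶ = P·diag(1, 729)·P⁻¹ = [[3, 2916], [-1, -729]] · [[-1, -4], [1, 3]] = [[2913, 8736], [-728, -2183]].

730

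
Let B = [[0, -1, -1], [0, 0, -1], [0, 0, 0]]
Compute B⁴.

B is strictly triangular, hence nilpotent: B³ = 0, so B⁴ = 0.

[[0, 0, 0], [0, 0, 0], [0, 0, 0]]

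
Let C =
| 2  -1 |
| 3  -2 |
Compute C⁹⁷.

C² = I (check: tr C = 0 and det C = -1), so C⁹⁷ = C since 97 is odd.

[[2, -1], [3, -2]]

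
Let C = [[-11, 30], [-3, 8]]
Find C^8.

tr C = -3 and det C = 2, so the characteristic polynomial is λ² − (-3)λ + (2) with roots -1 and -2.
Eigenvectors give P = [[3, 10], [1, 3]] with P⁻¹ = [[-3, 10], [1, -3]], and C = P·diag(-1, -2)·P⁻¹.
Then C^8 = P·diag(1, 256)·P⁻¹ = [[3, 2560], [1, 768]] · [[-3, 10], [1, -3]] = [[2551, -7650], [765, -2294]].

[[2551, -7650], [765, -2294]]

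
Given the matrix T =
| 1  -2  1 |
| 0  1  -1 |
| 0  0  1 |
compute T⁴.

T = I + N where N = [[0, -2, 1], [0, 0, -1], [0, 0, 0]] is strictly upper-triangular, so N³ = 0.
(I + N)⁴ = I + 4·N + 6·N² = [[1, -8, 16], [0, 1, -4], [0, 0, 1]].

[[1, -8, 16], [0, 1, -4], [0, 0, 1]]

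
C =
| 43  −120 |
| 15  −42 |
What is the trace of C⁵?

211

tr C = 1 and det C = −6, so the characteristic polynomial is λ² − (1)λ + (−6) with roots 3 and −2.
Eigenvectors give P = [[3, −8], [1, −3]] with P⁻¹ = [[3, −8], [1, −3]], and C = P·diag(3, −2)·P⁻¹.
Then C⁵ = P·diag(243, −32)·P⁻¹ = [[729, 256], [243, 96]] · [[3, −8], [1, −3]] = [[2443, −6600], [825, −2232]].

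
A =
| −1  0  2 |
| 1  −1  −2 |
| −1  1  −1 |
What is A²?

[[−1, 2, −4], [0, −1, 6], [3, −2, −3]]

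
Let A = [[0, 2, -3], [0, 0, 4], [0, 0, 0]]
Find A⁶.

A is strictly triangular, hence nilpotent: A³ = 0, so A⁶ = 0.

[[0, 0, 0], [0, 0, 0], [0, 0, 0]]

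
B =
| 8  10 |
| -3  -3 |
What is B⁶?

[[4054, 6650], [-1995, -3261]]

tr B = 5 and det B = 6, so the characteristic polynomial is λ² − (5)λ + (6) with roots 2 and 3.
Eigenvectors give P = [[-5, -2], [3, 1]] with P⁻¹ = [[1, 2], [-3, -5]], and B = P·diag(2, 3)·P⁻¹.
Then B⁶ = P·diag(64, 729)·P⁻¹ = [[-320, -1458], [192, 729]] · [[1, 2], [-3, -5]] = [[4054, 6650], [-1995, -3261]].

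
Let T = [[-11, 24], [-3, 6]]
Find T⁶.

tr T = -5 and det T = 6, so the characteristic polynomial is λ² − (-5)λ + (6) with roots -3 and -2.
Eigenvectors give P = [[3, 8], [1, 3]] with P⁻¹ = [[3, -8], [-1, 3]], and T = P·diag(-3, -2)·P⁻¹.
Then T⁶ = P·diag(729, 64)·P⁻¹ = [[2187, 512], [729, 192]] · [[3, -8], [-1, 3]] = [[6049, -15960], [1995, -5256]].

[[6049, -15960], [1995, -5256]]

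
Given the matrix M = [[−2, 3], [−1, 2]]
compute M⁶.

M² = I (check: tr M = 0 and det M = −1), so M⁶ = I since 6 is even.

[[1, 0], [0, 1]]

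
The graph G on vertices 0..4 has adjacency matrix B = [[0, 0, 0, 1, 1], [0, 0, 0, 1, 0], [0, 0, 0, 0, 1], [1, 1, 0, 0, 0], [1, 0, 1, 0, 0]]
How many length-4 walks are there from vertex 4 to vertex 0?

0

The number of length-4 walks from vertex 4 to vertex 0 is entry (4,0) of B⁴, where B is the adjacency matrix.
B² = [[2, 1, 1, 0, 0], [1, 1, 0, 0, 0], [1, 0, 1, 0, 0], [0, 0, 0, 2, 1], [0, 0, 0, 1, 2]]
B³ = [[0, 0, 0, 3, 3], [0, 0, 0, 2, 1], [0, 0, 0, 1, 2], [3, 2, 1, 0, 0], [3, 1, 2, 0, 0]]
B⁴ = [[6, 3, 3, 0, 0], [3, 2, 1, 0, 0], [3, 1, 2, 0, 0], [0, 0, 0, 5, 4], [0, 0, 0, 4, 5]]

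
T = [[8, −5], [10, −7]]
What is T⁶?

[[1394, −665], [1330, −601]]

tr T = 1 and det T = −6, so the characteristic polynomial is λ² − (1)λ + (−6) with roots −2 and 3.
Eigenvectors give P = [[−1, 1], [−2, 1]] with P⁻¹ = [[1, −1], [2, −1]], and T = P·diag(−2, 3)·P⁻¹.
Then T⁶ = P·diag(64, 729)·P⁻¹ = [[−64, 729], [−128, 729]] · [[1, −1], [2, −1]] = [[1394, −665], [1330, −601]].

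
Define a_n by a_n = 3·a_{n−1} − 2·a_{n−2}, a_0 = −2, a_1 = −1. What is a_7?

125

With companion matrix Q = [[3, −2], [1, 0]], [a_n, a_{n−1}]ᵀ = Q·[a_{n−1}, a_{n−2}]ᵀ, so [a_7, a_6]ᵀ = Q^6·[a_1, a_0]ᵀ.
Q^6 = [[127, −126], [63, −62]], giving [a_7, a_6]ᵀ = [[125], [61]].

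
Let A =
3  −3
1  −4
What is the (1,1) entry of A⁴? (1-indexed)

A² = [[6, 3], [−1, 13]]
A³ = [[21, −30], [10, −49]]
A⁴ = [[33, 57], [−19, 166]]

33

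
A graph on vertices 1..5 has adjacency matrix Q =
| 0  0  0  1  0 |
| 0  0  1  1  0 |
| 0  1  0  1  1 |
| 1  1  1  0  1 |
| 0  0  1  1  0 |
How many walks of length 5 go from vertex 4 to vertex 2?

38

The number of length-5 walks from vertex 4 to vertex 2 is entry (4,2) of Q^5, where Q is the adjacency matrix.
Q^2 = [[1, 1, 1, 0, 1], [1, 2, 1, 1, 2], [1, 1, 3, 2, 1], [0, 1, 2, 4, 1], [1, 2, 1, 1, 2]]
Q^3 = [[0, 1, 2, 4, 1], [1, 2, 5, 6, 2], [2, 5, 4, 6, 5], [4, 6, 6, 4, 6], [1, 2, 5, 6, 2]]
Q^4 = [[4, 6, 6, 4, 6], [6, 11, 10, 10, 11], [6, 10, 16, 16, 10], [4, 10, 16, 22, 10], [6, 11, 10, 10, 11]]
Q^5 = [[4, 10, 16, 22, 10], [10, 20, 32, 38, 20], [16, 32, 36, 42, 32], [22, 38, 42, 40, 38], [10, 20, 32, 38, 20]]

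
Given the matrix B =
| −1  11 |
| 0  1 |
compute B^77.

B² = I (check: tr B = 0 and det B = −1), so B^77 = B since 77 is odd.

[[−1, 11], [0, 1]]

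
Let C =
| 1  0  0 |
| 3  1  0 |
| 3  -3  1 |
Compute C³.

[[1, 0, 0], [9, 1, 0], [-18, -9, 1]]

C = I + N where N = [[0, 0, 0], [3, 0, 0], [3, -3, 0]] is strictly lower-triangular, so N³ = 0.
(I + N)³ = I + 3·N + 3·N² = [[1, 0, 0], [9, 1, 0], [-18, -9, 1]].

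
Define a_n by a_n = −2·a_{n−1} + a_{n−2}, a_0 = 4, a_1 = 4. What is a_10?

With companion matrix T = [[−2, 1], [1, 0]], [a_n, a_{n−1}]ᵀ = T·[a_{n−1}, a_{n−2}]ᵀ, so [a_10, a_9]ᵀ = T⁹·[a_1, a_0]ᵀ.
T⁹ = [[−2378, 985], [985, −408]], giving [a_10, a_9]ᵀ = [[−5572], [2308]].

−5572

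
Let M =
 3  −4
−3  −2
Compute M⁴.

[[453, −148], [−111, 268]]

M² = [[21, −4], [−3, 16]]
M³ = [[75, −76], [−57, −20]]
M⁴ = [[453, −148], [−111, 268]]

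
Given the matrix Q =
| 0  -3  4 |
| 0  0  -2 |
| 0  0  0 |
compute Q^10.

Q is strictly triangular, hence nilpotent: Q^3 = 0, so Q^10 = 0.

[[0, 0, 0], [0, 0, 0], [0, 0, 0]]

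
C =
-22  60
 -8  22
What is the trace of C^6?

128

tr C = 0 and det C = -4, so the characteristic polynomial is λ² − (0)λ + (-4) with roots 2 and -2.
Eigenvectors give P = [[-5, 3], [-2, 1]] with P⁻¹ = [[1, -3], [2, -5]], and C = P·diag(2, -2)·P⁻¹.
Then C^6 = P·diag(64, 64)·P⁻¹ = [[-320, 192], [-128, 64]] · [[1, -3], [2, -5]] = [[64, 0], [0, 64]].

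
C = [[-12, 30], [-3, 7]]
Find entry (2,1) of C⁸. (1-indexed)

18915

tr C = -5 and det C = 6, so the characteristic polynomial is λ² − (-5)λ + (6) with roots -3 and -2.
Eigenvectors give P = [[-10, -3], [-3, -1]] with P⁻¹ = [[-1, 3], [3, -10]], and C = P·diag(-3, -2)·P⁻¹.
Then C⁸ = P·diag(6561, 256)·P⁻¹ = [[-65610, -768], [-19683, -256]] · [[-1, 3], [3, -10]] = [[63306, -189150], [18915, -56489]].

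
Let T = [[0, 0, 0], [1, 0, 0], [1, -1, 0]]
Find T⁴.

T is strictly triangular, hence nilpotent: T³ = 0, so T⁴ = 0.

[[0, 0, 0], [0, 0, 0], [0, 0, 0]]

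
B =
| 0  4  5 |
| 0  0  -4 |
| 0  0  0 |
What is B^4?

[[0, 0, 0], [0, 0, 0], [0, 0, 0]]

B is strictly triangular, hence nilpotent: B^3 = 0, so B^4 = 0.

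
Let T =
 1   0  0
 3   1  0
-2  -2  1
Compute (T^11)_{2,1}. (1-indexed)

T = I + N where N = [[0, 0, 0], [3, 0, 0], [-2, -2, 0]] is strictly lower-triangular, so N^3 = 0.
(I + N)^11 = I + 11·N + 55·N^2 = [[1, 0, 0], [33, 1, 0], [-352, -22, 1]].

33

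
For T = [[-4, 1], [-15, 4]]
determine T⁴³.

[[-4, 1], [-15, 4]]

T² = I (check: tr T = 0 and det T = -1), so T⁴³ = T since 43 is odd.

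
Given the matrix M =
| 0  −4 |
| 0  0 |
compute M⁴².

M is strictly triangular, hence nilpotent: M² = 0, so M⁴² = 0.

[[0, 0], [0, 0]]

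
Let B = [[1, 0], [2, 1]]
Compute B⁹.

B = I + N where N = [[0, 0], [2, 0]] is strictly lower-triangular, so N² = 0.
(I + N)⁹ = I + 9·N = [[1, 0], [18, 1]].

[[1, 0], [18, 1]]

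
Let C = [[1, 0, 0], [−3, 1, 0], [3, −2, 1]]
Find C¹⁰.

C = I + N where N = [[0, 0, 0], [−3, 0, 0], [3, −2, 0]] is strictly lower-triangular, so N³ = 0.
(I + N)¹⁰ = I + 10·N + 45·N² = [[1, 0, 0], [−30, 1, 0], [300, −20, 1]].

[[1, 0, 0], [−30, 1, 0], [300, −20, 1]]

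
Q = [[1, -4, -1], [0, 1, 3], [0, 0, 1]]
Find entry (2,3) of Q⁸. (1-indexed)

Q = I + N where N = [[0, -4, -1], [0, 0, 3], [0, 0, 0]] is strictly upper-triangular, so N³ = 0.
(I + N)⁸ = I + 8·N + 28·N² = [[1, -32, -344], [0, 1, 24], [0, 0, 1]].

24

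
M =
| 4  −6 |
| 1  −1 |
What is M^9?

[[1534, −3066], [511, −1021]]

tr M = 3 and det M = 2, so the characteristic polynomial is λ² − (3)λ + (2) with roots 1 and 2.
Eigenvectors give P = [[2, 3], [1, 1]] with P⁻¹ = [[−1, 3], [1, −2]], and M = P·diag(1, 2)·P⁻¹.
Then M^9 = P·diag(1, 512)·P⁻¹ = [[2, 1536], [1, 512]] · [[−1, 3], [1, −2]] = [[1534, −3066], [511, −1021]].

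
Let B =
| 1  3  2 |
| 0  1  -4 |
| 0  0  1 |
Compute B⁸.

B = I + N where N = [[0, 3, 2], [0, 0, -4], [0, 0, 0]] is strictly upper-triangular, so N³ = 0.
(I + N)⁸ = I + 8·N + 28·N² = [[1, 24, -320], [0, 1, -32], [0, 0, 1]].

[[1, 24, -320], [0, 1, -32], [0, 0, 1]]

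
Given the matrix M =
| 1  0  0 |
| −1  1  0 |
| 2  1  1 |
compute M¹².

M = I + N where N = [[0, 0, 0], [−1, 0, 0], [2, 1, 0]] is strictly lower-triangular, so N³ = 0.
(I + N)¹² = I + 12·N + 66·N² = [[1, 0, 0], [−12, 1, 0], [−42, 12, 1]].

[[1, 0, 0], [−12, 1, 0], [−42, 12, 1]]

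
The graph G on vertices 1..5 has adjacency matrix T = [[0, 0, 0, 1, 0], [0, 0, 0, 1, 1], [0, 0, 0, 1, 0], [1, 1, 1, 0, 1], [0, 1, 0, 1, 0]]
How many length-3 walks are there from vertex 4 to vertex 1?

The number of length-3 walks from vertex 4 to vertex 1 is entry (4,1) of T³, where T is the adjacency matrix.
T² = [[1, 1, 1, 0, 1], [1, 2, 1, 1, 1], [1, 1, 1, 0, 1], [0, 1, 0, 4, 1], [1, 1, 1, 1, 2]]
T³ = [[0, 1, 0, 4, 1], [1, 2, 1, 5, 3], [0, 1, 0, 4, 1], [4, 5, 4, 2, 5], [1, 3, 1, 5, 2]]

4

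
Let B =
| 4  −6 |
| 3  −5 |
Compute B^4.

tr B = −1 and det B = −2, so the characteristic polynomial is λ² − (−1)λ + (−2) with roots −2 and 1.
Eigenvectors give P = [[−1, 2], [−1, 1]] with P⁻¹ = [[1, −2], [1, −1]], and B = P·diag(−2, 1)·P⁻¹.
Then B^4 = P·diag(16, 1)·P⁻¹ = [[−16, 2], [−16, 1]] · [[1, −2], [1, −1]] = [[−14, 30], [−15, 31]].

[[−14, 30], [−15, 31]]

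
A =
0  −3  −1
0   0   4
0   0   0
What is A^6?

[[0, 0, 0], [0, 0, 0], [0, 0, 0]]

A is strictly triangular, hence nilpotent: A^3 = 0, so A^6 = 0.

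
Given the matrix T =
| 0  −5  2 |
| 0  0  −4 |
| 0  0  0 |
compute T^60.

[[0, 0, 0], [0, 0, 0], [0, 0, 0]]

T is strictly triangular, hence nilpotent: T^3 = 0, so T^60 = 0.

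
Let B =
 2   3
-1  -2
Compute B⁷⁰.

[[1, 0], [0, 1]]

B² = I (check: tr B = 0 and det B = -1), so B⁷⁰ = I since 70 is even.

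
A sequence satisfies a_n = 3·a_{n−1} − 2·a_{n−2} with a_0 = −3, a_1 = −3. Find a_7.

−3

With companion matrix Q = [[3, −2], [1, 0]], [a_n, a_{n−1}]ᵀ = Q·[a_{n−1}, a_{n−2}]ᵀ, so [a_7, a_6]ᵀ = Q^6·[a_1, a_0]ᵀ.
Q^6 = [[127, −126], [63, −62]], giving [a_7, a_6]ᵀ = [[−3], [−3]].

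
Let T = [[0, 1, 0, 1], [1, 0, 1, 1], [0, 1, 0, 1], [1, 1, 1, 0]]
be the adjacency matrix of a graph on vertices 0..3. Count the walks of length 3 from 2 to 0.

The number of length-3 walks from vertex 2 to vertex 0 is entry (2,0) of T³, where T is the adjacency matrix.
T² = [[2, 1, 2, 1], [1, 3, 1, 2], [2, 1, 2, 1], [1, 2, 1, 3]]
T³ = [[2, 5, 2, 5], [5, 4, 5, 5], [2, 5, 2, 5], [5, 5, 5, 4]]

2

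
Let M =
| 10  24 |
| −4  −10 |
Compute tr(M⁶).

tr M = 0 and det M = −4, so the characteristic polynomial is λ² − (0)λ + (−4) with roots 2 and −2.
Eigenvectors give P = [[3, −2], [−1, 1]] with P⁻¹ = [[1, 2], [1, 3]], and M = P·diag(2, −2)·P⁻¹.
Then M⁶ = P·diag(64, 64)·P⁻¹ = [[192, −128], [−64, 64]] · [[1, 2], [1, 3]] = [[64, 0], [0, 64]].

128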